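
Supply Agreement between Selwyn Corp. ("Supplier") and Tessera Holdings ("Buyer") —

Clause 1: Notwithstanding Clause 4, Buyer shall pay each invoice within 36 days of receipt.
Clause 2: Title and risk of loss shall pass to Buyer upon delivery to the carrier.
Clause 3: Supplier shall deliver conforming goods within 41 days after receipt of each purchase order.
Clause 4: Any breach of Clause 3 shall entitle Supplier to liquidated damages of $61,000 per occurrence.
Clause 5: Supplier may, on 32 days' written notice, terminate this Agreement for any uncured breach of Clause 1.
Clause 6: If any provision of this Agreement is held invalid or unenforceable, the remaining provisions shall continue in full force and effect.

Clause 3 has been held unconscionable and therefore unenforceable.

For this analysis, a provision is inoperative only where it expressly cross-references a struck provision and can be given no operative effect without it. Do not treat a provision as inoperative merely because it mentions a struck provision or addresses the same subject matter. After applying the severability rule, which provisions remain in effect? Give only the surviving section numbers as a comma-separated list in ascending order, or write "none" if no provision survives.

1, 2, 5, 6

Clause 3 is struck. Clause 4 operates only by reference to Clause 3, so it falls with Clause 3. Although Clause 1 refers to Clause 4, its operative terms do not depend on Clause 4, so it remains in effect. Under the severability clause in Clause 6, the remaining provisions continue in force. Clause 1, Clause 2, Clause 5, and Clause 6 remain in effect.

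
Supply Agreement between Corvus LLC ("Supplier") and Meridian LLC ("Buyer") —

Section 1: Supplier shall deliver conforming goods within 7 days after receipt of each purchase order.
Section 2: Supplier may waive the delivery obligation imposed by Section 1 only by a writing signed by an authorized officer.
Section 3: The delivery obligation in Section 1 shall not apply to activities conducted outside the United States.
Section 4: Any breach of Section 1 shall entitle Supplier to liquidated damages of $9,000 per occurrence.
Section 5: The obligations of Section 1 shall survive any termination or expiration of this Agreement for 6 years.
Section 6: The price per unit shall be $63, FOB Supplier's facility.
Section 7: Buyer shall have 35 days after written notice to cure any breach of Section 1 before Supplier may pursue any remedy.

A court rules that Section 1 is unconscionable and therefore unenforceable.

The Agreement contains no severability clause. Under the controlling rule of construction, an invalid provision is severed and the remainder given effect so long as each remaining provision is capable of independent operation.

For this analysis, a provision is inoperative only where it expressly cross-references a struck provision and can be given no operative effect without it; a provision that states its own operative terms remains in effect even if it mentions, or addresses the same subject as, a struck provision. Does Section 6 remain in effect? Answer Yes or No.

Section 1 is struck. Section 2 merely fixes the waiver condition for Section 1; with Section 1 gone it has nothing to operate on and falls away. Section 3 does nothing except set the carve-out from the delivery obligation by reference to Section 1; with Section 1 gone it has no independent effect and is inoperative. Section 4 does nothing except set the liquidated-damages amount by reference to Section 1; with Section 1 gone it has no independent effect and is inoperative. Section 5 has no operative effect of its own apart from Section 1 and is therefore inoperative. The only function of Section 7 is the cure period for breach of Section 1, so it cannot stand once Section 1 is removed. With no severability clause, the stated default rule severs what cannot stand and enforces each remaining provision that can operate on its own. Only Section 6 remains in effect. Section 6 is among the surviving provisions, so the answer is yes.

Yes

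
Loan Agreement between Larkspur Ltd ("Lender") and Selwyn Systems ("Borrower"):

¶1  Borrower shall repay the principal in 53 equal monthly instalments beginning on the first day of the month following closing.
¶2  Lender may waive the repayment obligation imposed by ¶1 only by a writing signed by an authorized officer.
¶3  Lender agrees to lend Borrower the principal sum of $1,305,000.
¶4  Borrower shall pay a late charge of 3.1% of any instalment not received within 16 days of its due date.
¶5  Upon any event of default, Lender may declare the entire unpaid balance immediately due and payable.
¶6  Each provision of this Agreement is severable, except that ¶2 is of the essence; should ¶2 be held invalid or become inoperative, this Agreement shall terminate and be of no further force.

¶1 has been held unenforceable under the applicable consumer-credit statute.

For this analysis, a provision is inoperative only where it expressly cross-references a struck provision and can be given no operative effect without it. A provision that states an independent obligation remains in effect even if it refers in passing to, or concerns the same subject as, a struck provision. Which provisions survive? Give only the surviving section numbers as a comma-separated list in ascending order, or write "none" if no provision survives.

¶1 is struck. ¶2 merely fixes the waiver condition for ¶1; with ¶1 gone it has nothing to operate on and falls away. ¶6 makes ¶2 an essential term, and ¶2 has been rendered inoperative by the cascade; under ¶6, the entire Agreement is therefore void. No provision of the Agreement survives.

none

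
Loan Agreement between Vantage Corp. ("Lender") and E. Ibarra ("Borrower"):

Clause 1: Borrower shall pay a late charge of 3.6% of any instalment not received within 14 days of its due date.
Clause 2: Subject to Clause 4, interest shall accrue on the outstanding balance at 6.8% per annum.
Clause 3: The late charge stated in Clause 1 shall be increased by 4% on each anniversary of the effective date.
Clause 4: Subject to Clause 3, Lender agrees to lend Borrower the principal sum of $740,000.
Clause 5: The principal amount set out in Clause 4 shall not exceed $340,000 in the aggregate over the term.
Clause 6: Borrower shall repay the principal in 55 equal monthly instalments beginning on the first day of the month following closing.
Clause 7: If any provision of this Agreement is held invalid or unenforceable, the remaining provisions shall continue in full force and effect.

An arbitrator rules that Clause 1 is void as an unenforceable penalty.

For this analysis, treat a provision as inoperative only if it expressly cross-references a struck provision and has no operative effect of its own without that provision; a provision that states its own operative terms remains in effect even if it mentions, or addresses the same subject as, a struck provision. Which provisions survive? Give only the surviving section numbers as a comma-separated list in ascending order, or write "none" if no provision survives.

Clause 1 is struck. Clause 3 does nothing except set the escalation of the late charge by reference to Clause 1; with Clause 1 gone it has no independent effect and is inoperative. Although Clause 4 refers to Clause 3, its operative terms do not depend on Clause 3, so it remains in effect. Clause 7 is a severability clause and preserves every provision that can still be given independent effect. The provisions still in force are Clause 2, Clause 4, Clause 5, Clause 6, and Clause 7.

2, 4, 5, 6, 7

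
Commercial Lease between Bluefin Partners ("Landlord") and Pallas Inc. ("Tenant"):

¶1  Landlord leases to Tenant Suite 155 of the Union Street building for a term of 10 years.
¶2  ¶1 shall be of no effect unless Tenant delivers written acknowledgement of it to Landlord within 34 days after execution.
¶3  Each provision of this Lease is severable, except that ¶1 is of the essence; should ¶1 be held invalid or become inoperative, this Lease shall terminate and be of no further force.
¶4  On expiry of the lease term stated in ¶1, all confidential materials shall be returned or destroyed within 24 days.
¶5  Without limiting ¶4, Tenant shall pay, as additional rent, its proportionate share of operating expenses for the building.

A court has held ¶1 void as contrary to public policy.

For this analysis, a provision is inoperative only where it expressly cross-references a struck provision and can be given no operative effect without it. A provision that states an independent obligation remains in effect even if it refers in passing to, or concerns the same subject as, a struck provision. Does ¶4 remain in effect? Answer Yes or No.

¶1 is struck. ¶2 operates only by reference to ¶1, so it falls with ¶1. ¶4 operates only by reference to ¶1, so it falls with ¶1. ¶3 makes ¶1 an essential term, and ¶1 is the provision held invalid; under ¶3, the entire Lease is therefore void. No provision of the Lease survives. ¶4 is among the inoperative provisions, so the answer is no.

No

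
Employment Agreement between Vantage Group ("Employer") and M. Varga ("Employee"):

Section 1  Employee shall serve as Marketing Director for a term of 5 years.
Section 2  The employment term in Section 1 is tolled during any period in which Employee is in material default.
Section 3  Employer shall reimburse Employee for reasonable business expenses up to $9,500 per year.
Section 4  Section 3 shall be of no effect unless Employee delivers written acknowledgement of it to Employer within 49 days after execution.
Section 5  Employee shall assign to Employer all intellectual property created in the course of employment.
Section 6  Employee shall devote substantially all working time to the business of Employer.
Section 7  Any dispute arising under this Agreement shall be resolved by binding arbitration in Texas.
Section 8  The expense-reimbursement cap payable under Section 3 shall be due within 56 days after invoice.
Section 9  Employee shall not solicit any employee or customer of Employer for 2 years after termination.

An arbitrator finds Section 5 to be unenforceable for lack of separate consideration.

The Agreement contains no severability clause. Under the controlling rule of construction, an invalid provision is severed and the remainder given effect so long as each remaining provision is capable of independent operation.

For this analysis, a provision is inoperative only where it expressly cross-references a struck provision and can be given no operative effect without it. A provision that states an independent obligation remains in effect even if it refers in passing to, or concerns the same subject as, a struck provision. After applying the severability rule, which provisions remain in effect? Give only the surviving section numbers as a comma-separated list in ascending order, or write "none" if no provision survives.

Section 5 is struck. No other provision's operative terms depend on Section 5. With no severability clause, the stated default rule severs what cannot stand and enforces each remaining provision that can operate on its own. The provisions still in force are Section 1, Section 2, Section 3, Section 4, Section 6, Section 7, Section 8, and Section 9.

1, 2, 3, 4, 6, 7, 8, 9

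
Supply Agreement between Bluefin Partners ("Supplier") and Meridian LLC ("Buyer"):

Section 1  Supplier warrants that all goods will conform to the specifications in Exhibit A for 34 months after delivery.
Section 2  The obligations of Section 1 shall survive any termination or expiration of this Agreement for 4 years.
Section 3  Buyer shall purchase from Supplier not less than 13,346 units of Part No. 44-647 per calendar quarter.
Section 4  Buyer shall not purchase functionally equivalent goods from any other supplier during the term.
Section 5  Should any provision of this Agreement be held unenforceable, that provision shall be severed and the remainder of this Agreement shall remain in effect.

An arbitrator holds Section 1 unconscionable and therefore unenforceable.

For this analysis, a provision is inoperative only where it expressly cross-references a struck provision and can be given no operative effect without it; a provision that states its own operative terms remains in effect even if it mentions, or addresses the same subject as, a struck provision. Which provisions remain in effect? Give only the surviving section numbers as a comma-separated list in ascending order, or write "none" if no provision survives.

Section 1 is struck. Section 2 merely fixes the survival period for Section 1; with Section 1 gone it has nothing to operate on and falls away. Section 5 is a severability clause and preserves every provision that can still be given independent effect. The provisions still in force are Section 3, Section 4, and Section 5.

3, 4, 5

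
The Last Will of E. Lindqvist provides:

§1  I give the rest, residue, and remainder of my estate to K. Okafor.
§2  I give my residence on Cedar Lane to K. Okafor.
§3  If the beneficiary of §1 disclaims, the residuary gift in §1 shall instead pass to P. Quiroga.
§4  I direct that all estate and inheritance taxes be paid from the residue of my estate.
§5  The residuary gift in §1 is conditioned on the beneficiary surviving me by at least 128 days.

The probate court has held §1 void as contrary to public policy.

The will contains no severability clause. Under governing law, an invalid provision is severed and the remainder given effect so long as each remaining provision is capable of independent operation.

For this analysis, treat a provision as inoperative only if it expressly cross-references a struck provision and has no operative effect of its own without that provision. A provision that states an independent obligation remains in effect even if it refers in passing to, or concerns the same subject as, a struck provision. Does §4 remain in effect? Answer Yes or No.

Yes

§1 is struck. The only function of §3 is the alternative disposition for §1, so it cannot stand once §1 is removed. §5 operates only by reference to §1, so it falls with §1. Under the stated default rule, only provisions that cannot operate independently fall away; the rest are enforced. That leaves §2 and §4 in effect. §4 is among the surviving provisions, so the answer is yes.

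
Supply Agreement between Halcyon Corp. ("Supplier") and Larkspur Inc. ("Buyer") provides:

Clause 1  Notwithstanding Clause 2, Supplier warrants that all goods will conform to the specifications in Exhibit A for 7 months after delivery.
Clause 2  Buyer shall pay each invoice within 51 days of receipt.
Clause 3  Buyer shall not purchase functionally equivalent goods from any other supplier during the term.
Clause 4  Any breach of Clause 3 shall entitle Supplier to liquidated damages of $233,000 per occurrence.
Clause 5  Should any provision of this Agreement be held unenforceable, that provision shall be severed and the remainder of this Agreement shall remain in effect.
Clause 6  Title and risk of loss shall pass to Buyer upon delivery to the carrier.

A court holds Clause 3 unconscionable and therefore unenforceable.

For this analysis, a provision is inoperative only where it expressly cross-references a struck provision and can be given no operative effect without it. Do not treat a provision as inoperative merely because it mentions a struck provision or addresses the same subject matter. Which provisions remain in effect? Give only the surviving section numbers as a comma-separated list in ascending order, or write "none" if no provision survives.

1, 2, 5, 6

Clause 3 is struck. Clause 4 operates only by reference to Clause 3, so it falls with Clause 3. Under the severability clause in Clause 5, the remaining provisions continue in force. Clause 1, Clause 2, Clause 5, and Clause 6 remain in effect.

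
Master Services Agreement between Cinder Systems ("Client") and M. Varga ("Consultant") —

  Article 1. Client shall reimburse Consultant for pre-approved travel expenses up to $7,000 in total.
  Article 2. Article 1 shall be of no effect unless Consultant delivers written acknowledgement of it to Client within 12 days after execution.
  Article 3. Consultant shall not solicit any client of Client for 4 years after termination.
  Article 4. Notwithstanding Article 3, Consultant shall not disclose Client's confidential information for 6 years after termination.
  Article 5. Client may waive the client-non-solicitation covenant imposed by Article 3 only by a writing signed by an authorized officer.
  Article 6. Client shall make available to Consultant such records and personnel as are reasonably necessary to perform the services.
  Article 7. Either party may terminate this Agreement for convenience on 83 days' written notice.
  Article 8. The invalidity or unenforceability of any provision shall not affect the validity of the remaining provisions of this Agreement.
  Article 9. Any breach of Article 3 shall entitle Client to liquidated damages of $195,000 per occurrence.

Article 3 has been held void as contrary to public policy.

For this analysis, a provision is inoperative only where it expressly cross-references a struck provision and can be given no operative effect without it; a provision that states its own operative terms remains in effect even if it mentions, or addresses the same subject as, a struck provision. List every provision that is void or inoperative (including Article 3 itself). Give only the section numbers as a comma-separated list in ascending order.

3, 5, 9

Article 3 is struck. The only function of Article 5 is the waiver condition for Article 3, so it cannot stand once Article 3 is removed. The whole of Article 9 is the liquidated-damages amount, defined by reference to Article 3, so Article 9 cannot stand once Article 3 is removed. Although Article 4 refers to Article 3, its operative terms do not depend on Article 3, so it remains in effect. Article 8 is a severability clause and preserves every provision that can still be given independent effect. That leaves Article 1, Article 2, Article 4, Article 6, Article 7, and Article 8 in effect.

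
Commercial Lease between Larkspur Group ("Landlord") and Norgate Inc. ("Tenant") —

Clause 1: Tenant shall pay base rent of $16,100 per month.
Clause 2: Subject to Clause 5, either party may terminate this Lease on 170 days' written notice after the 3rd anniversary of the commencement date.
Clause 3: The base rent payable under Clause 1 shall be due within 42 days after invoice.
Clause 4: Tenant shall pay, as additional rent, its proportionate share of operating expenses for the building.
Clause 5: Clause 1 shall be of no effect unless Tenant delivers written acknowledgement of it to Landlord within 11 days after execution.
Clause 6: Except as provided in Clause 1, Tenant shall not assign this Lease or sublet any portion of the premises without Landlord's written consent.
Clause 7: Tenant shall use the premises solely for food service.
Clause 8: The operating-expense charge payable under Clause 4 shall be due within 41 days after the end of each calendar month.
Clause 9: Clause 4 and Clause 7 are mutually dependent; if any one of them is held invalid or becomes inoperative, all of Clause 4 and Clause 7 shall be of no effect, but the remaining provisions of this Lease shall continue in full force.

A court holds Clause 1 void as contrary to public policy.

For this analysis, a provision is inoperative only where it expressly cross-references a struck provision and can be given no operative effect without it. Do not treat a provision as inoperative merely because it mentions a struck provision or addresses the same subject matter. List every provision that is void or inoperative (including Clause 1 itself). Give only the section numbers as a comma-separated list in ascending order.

Clause 1 is struck. Clause 3 operates only by reference to Clause 1, so it falls with Clause 1. The only function of Clause 5 is the acknowledgement condition for Clause 1, so it cannot stand once Clause 1 is removed. Clause 6 mentions Clause 1 but its own obligation stands independently of Clause 1, so Clause 6 is not affected. Clause 2 mentions Clause 5 but its own obligation stands independently of Clause 5, so Clause 2 is not affected. Clause 9 ties Clause 4 and Clause 7 together, but none of those is affected here; the remaining provisions continue in force under Clause 9. Clause 2, Clause 4, Clause 6, Clause 7, Clause 8, and Clause 9 remain in effect.

1, 3, 5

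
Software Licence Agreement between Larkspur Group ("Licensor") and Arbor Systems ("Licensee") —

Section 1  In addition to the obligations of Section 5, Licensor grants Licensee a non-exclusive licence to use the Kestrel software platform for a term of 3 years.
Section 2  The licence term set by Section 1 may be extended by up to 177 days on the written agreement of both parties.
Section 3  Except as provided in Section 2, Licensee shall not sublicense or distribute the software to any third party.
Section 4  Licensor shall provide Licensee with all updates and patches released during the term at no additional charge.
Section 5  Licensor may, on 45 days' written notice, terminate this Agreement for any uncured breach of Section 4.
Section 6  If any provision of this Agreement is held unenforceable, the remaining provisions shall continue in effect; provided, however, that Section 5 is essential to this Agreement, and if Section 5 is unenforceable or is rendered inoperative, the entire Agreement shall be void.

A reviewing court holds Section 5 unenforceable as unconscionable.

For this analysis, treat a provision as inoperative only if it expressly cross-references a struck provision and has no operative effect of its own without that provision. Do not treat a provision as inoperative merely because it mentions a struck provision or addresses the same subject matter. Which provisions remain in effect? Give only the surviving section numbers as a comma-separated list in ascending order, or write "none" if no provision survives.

none

Section 5 is struck. Nothing else in the Agreement is defined by reference to Section 5. Section 6 makes Section 5 an essential term, and Section 5 is the provision held invalid; under Section 6, the entire Agreement is therefore void. No provision of the Agreement survives.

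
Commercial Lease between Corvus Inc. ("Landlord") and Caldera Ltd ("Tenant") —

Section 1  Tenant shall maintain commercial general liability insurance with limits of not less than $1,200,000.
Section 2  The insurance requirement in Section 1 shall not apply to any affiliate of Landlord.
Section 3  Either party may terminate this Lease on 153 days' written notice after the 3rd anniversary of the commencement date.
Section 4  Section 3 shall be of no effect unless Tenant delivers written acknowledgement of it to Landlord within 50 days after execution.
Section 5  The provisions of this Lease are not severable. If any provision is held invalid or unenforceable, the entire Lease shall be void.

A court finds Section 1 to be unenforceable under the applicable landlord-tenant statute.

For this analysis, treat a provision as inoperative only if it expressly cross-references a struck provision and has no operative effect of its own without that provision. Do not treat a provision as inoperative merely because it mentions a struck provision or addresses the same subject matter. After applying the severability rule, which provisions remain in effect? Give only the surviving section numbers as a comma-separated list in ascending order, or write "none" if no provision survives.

Section 1 is struck. The whole of Section 2 is the carve-out from the insurance requirement, defined by reference to Section 1, so Section 2 cannot stand once Section 1 is removed. Section 5 provides that the Lease is not severable, so the invalidity of any one provision voids the entire Lease. No provision of the Lease survives.

none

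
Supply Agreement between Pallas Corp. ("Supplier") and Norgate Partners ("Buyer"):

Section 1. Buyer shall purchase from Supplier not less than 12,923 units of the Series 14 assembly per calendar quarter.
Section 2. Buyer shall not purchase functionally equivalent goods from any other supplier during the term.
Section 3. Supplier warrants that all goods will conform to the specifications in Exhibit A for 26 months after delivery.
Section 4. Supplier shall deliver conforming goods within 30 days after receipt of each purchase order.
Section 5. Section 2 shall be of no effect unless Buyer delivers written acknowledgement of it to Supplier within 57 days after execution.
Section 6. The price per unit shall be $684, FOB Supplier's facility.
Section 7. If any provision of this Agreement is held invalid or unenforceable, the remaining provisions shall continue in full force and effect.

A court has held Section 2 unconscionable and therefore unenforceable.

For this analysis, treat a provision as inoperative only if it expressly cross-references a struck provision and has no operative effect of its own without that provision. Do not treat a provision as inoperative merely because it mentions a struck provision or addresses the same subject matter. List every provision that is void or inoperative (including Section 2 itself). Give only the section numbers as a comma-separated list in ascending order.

2, 5

Section 2 is struck. Section 5 merely fixes the acknowledgement condition for Section 2; with Section 2 gone it has nothing to operate on and falls away. Section 7 is a severability clause and preserves every provision that can still be given independent effect. Section 1, Section 3, Section 4, Section 6, and Section 7 remain in effect.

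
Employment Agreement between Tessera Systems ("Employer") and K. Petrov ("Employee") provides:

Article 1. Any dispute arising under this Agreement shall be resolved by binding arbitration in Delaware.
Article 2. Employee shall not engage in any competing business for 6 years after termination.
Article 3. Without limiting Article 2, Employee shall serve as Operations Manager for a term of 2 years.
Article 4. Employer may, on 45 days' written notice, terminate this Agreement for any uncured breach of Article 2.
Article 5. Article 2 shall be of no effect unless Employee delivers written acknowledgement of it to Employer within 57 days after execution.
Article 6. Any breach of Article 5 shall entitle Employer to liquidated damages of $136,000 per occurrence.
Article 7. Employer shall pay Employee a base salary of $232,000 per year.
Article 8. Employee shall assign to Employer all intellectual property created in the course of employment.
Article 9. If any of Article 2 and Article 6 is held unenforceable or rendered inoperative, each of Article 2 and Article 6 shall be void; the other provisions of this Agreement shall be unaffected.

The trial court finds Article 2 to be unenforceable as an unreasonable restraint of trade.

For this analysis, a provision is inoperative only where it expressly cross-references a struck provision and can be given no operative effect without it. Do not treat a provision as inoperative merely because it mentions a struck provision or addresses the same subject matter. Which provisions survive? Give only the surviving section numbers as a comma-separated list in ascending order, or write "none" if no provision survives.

Article 2 is struck. The only function of Article 4 is the termination right for breach of Article 2, so it cannot stand once Article 2 is removed. Article 5 has no operative effect of its own apart from Article 2 and is therefore inoperative. Article 6 has no operative effect of its own apart from Article 5 and is therefore inoperative. Although Article 3 refers to Article 2, its operative terms do not depend on Article 2, so it remains in effect. Article 9 declares Article 2 and Article 6 mutually dependent; since one of them has fallen, all of them are of no effect. The remainder continues in force under Article 9. Article 1, Article 3, Article 7, Article 8, and Article 9 remain in effect.

1, 3, 7, 8, 9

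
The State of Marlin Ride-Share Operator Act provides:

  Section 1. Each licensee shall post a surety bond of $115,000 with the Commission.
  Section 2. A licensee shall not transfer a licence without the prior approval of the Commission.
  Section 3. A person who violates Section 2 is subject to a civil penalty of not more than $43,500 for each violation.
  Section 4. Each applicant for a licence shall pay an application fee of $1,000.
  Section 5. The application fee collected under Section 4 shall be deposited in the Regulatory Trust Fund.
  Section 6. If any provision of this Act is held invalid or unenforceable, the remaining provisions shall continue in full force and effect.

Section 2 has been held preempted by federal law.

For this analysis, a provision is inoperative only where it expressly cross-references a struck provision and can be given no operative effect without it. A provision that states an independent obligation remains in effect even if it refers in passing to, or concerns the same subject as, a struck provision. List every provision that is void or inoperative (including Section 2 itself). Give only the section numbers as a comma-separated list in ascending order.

Section 2 is struck. Section 3 merely fixes the civil penalty for violating Section 2; with Section 2 gone it has nothing to operate on and falls away. Under the severability clause in Section 6, the remaining provisions continue in force. That leaves Section 1, Section 4, Section 5, and Section 6 in effect.

2, 3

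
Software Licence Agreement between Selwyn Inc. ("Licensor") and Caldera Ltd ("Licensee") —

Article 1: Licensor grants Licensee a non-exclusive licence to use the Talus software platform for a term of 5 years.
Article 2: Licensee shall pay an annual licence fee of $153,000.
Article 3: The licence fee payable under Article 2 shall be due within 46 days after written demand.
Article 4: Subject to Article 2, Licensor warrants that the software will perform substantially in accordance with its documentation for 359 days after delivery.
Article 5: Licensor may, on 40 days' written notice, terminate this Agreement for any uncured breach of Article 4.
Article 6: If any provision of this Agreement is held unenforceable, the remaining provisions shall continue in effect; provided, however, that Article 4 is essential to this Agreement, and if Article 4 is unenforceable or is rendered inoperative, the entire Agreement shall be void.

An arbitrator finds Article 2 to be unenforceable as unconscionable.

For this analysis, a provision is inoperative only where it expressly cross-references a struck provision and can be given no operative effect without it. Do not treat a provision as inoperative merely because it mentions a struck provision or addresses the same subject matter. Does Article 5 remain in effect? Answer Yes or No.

Yes

Article 2 is struck. Article 3 has no operative effect of its own apart from Article 2 and is therefore inoperative. Although Article 4 refers to Article 2, its operative terms do not depend on Article 2, so it remains in effect. Article 6 makes Article 4 an essential term, but Article 4 is unaffected, so the severability proviso in Article 6 preserves the remaining provisions. The provisions still in force are Article 1, Article 4, Article 5, and Article 6. Article 5 is among the surviving provisions, so the answer is yes.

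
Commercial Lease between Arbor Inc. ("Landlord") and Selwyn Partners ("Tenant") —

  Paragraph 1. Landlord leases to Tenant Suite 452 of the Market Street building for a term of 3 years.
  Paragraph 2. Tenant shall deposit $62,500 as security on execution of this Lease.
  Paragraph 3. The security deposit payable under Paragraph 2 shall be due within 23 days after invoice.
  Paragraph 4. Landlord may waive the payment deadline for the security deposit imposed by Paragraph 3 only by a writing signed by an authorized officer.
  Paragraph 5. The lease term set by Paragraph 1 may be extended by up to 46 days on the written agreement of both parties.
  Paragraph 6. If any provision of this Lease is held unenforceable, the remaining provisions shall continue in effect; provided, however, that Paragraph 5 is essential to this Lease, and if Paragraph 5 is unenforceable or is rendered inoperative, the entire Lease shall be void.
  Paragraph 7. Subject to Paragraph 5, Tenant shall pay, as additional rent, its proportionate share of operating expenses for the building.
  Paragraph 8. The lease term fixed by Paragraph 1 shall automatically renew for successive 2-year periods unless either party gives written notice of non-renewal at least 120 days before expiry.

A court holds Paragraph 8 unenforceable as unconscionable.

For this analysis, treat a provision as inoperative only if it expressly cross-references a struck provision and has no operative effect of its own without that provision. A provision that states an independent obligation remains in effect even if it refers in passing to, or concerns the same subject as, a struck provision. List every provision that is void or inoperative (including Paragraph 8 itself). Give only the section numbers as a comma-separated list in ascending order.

Paragraph 8 is struck. Nothing else in the Lease is defined by reference to Paragraph 8. Paragraph 6 makes Paragraph 5 an essential term, but Paragraph 5 is unaffected, so the severability proviso in Paragraph 6 preserves the remaining provisions. That leaves Paragraph 1, Paragraph 2, Paragraph 3, Paragraph 4, Paragraph 5, Paragraph 6, and Paragraph 7 in effect.

8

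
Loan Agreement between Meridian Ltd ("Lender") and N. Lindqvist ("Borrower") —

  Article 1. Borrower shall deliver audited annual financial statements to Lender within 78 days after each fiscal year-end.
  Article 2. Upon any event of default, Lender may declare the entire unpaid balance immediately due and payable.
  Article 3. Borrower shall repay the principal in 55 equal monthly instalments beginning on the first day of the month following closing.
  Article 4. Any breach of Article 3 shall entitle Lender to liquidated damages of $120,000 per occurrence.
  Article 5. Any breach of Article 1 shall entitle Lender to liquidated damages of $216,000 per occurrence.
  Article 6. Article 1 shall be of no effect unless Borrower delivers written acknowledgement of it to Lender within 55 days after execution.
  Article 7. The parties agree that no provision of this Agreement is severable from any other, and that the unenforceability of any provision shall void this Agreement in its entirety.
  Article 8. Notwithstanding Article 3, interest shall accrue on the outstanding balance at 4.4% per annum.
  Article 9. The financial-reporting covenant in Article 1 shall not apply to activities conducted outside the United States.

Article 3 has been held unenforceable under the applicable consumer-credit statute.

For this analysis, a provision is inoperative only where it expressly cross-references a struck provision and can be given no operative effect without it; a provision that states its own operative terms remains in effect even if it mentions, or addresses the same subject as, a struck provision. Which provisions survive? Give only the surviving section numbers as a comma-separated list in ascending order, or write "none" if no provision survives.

none

Article 3 is struck. Article 4 operates only by reference to Article 3, so it falls with Article 3. Article 7 provides that the Agreement is not severable, so the invalidity of any one provision voids the entire Agreement. No provision of the Agreement survives.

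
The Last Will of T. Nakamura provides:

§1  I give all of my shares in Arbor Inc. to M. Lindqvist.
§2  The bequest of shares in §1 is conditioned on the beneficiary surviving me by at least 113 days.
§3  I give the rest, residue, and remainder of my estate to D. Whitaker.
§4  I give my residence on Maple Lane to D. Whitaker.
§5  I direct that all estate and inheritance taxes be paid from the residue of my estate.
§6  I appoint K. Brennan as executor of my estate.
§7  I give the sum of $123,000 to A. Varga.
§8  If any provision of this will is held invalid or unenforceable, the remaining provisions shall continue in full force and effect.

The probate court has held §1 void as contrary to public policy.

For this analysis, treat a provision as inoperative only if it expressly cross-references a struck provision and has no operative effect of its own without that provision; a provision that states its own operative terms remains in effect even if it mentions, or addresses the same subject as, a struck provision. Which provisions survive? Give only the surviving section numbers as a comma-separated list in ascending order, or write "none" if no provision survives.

§1 is struck. §2 operates only by reference to §1, so it falls with §1. §8 is a severability clause and preserves every provision that can still be given independent effect. The provisions still in force are §3, §4, §5, §6, §7, and §8.

3, 4, 5, 6, 7, 8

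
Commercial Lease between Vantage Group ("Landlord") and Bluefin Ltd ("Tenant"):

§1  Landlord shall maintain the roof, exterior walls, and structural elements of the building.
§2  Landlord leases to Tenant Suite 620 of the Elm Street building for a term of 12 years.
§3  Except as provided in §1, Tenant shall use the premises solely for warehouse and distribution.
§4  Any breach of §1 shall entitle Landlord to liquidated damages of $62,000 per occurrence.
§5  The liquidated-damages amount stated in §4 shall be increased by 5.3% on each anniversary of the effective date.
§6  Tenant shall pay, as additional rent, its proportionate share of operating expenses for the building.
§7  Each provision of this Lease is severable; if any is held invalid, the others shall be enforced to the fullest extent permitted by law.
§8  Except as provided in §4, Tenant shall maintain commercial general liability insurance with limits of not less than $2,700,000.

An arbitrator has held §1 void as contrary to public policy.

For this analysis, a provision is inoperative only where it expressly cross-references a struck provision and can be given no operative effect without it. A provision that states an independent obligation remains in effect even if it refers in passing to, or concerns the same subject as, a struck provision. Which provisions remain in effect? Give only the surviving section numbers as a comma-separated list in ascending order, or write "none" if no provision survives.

2, 3, 6, 7, 8

§1 is struck. §4 has no operative effect of its own apart from §1 and is therefore inoperative. The whole of §5 is the escalation of the liquidated-damages amount, defined by reference to §4, so §5 cannot stand once §4 is removed. §8 mentions §4 but its own obligation stands independently of §4, so §8 is not affected. Although §3 refers to §1, its operative terms do not depend on §1, so it remains in effect. Under the severability clause in §7, the remaining provisions continue in force. The provisions still in force are §2, §3, §6, §7, and §8.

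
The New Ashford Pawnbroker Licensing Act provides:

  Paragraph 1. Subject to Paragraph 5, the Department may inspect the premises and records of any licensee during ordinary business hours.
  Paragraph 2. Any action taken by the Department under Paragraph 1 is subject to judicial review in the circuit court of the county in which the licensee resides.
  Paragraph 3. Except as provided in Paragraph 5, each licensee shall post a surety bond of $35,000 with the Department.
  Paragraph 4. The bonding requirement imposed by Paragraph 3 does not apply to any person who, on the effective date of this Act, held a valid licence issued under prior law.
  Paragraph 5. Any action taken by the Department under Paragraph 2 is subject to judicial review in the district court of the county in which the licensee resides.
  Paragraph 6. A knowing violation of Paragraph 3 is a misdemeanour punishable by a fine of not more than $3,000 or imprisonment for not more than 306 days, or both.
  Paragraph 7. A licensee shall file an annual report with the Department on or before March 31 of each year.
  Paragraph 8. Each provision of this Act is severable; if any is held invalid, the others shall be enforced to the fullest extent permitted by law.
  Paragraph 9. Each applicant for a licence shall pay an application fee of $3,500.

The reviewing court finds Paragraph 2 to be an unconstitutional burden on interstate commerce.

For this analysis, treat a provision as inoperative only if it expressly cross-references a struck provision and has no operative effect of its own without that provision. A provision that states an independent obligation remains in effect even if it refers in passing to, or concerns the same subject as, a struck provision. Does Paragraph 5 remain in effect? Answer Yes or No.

Paragraph 2 is struck. The only function of Paragraph 5 is the judicial-review right for Paragraph 2, so it cannot stand once Paragraph 2 is removed. Although Paragraph 3 refers to Paragraph 5, its operative terms do not depend on Paragraph 5, so it remains in effect. Paragraph 1 mentions Paragraph 5 but its own obligation stands independently of Paragraph 5, so Paragraph 1 is not affected. Paragraph 8 is a severability clause and preserves every provision that can still be given independent effect. Paragraph 1, Paragraph 3, Paragraph 4, Paragraph 6, Paragraph 7, Paragraph 8, and Paragraph 9 remain in effect. Paragraph 5 is among the inoperative provisions, so the answer is no.

No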